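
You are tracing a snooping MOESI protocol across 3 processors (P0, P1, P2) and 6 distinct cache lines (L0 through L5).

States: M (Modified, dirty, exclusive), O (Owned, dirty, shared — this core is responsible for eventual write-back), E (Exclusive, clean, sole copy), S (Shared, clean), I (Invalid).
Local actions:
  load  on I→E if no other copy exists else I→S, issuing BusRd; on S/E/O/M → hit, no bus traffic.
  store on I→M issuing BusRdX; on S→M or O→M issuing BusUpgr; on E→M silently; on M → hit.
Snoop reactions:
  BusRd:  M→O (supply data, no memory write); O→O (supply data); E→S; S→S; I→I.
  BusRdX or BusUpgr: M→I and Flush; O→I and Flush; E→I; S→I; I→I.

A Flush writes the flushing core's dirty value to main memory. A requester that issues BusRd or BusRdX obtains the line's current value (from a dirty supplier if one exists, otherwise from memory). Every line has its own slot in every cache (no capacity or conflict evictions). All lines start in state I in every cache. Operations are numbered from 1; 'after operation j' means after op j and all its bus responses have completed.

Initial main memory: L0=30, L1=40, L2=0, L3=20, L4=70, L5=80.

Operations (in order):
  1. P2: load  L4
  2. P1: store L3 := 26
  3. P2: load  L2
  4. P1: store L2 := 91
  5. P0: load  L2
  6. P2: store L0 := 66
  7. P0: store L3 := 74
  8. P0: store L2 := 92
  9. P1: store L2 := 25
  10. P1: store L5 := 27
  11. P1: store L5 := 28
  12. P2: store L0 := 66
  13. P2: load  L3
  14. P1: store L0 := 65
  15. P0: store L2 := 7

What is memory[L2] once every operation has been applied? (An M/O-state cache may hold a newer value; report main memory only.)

memory[L2] = 25

[1] P2: load  L4 | P0:I, P1:I, P2:E(70) | bus: BusRd
[2] P1: store L3 := 26 | P0:I, P1:M(26), P2:I | bus: BusRdX
[3] P2: load  L2 | P0:I, P1:I, P2:E(0) | bus: BusRd
[4] P1: store L2 := 91 | P0:I, P1:M(91), P2:I | bus: BusRdX
[5] P0: load  L2 | P0:S(91), P1:O(91), P2:I | bus: BusRd
[6] P2: store L0 := 66 | P0:I, P1:I, P2:M(66) | bus: BusRdX
[7] P0: store L3 := 74 | P0:M(74), P1:I, P2:I | bus: BusRdX,Flush
[8] P0: store L2 := 92 | P0:M(92), P1:I, P2:I | bus: BusUpgr,Flush
[9] P1: store L2 := 25 | P0:I, P1:M(25), P2:I | bus: BusRdX,Flush
[10] P1: store L5 := 27 | P0:I, P1:M(27), P2:I | bus: BusRdX
[11] P1: store L5 := 28 | P0:I, P1:M(28), P2:I | bus: none
[12] P2: store L0 := 66 | P0:I, P1:I, P2:M(66) | bus: none
[13] P2: load  L3 | P0:O(74), P1:I, P2:S(74) | bus: BusRd
[14] P1: store L0 := 65 | P0:I, P1:M(65), P2:I | bus: BusRdX,Flush
[15] P0: store L2 := 7 | P0:M(7), P1:I, P2:I | bus: BusRdX,Flush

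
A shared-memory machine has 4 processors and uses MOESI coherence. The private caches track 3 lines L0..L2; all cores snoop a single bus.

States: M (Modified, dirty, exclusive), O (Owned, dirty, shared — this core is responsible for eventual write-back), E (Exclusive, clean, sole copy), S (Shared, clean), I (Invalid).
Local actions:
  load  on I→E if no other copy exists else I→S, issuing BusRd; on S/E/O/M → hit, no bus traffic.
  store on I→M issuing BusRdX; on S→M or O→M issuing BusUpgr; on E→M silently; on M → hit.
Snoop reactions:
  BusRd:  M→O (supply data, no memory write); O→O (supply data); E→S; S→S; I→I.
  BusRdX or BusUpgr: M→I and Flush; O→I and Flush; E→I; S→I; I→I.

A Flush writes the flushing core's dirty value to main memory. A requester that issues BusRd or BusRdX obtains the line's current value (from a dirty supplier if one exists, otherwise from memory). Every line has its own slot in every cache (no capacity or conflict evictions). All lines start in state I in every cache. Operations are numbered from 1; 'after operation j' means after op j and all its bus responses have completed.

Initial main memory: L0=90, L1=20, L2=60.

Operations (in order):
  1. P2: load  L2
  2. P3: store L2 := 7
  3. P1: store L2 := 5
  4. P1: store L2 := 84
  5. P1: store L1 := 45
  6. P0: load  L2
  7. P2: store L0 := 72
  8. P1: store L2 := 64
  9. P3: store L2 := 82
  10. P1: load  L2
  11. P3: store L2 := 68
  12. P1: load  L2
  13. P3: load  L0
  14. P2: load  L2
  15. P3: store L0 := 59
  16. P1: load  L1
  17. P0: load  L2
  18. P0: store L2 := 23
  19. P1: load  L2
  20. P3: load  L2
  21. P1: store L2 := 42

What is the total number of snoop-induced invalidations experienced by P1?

  op1 P2: load  L2 → I/I/E/I on L2; bus BusRd; mem=60
  op2 P3: store L2 := 7 → I/I/I/M on L2; bus BusRdX; mem=60
  op3 P1: store L2 := 5 → I/M/I/I on L2; bus BusRdX Flush; mem=7
  op4 P1: store L2 := 84 → I/M/I/I on L2; bus (none); mem=7
  op5 P1: store L1 := 45 → I/M/I/I on L1; bus BusRdX; mem=20
  op6 P0: load  L2 → S/O/I/I on L2; bus BusRd; mem=7
  op7 P2: store L0 := 72 → I/I/M/I on L0; bus BusRdX; mem=90
  op8 P1: store L2 := 64 → I/M/I/I on L2; bus BusUpgr; mem=7
  op9 P3: store L2 := 82 → I/I/I/M on L2; bus BusRdX Flush; mem=64
  op10 P1: load  L2 → I/S/I/O on L2; bus BusRd; mem=64
  op11 P3: store L2 := 68 → I/I/I/M on L2; bus BusUpgr; mem=64
  op12 P1: load  L2 → I/S/I/O on L2; bus BusRd; mem=64
  op13 P3: load  L0 → I/I/O/S on L0; bus BusRd; mem=90
  op14 P2: load  L2 → I/S/S/O on L2; bus BusRd; mem=64
  op15 P3: store L0 := 59 → I/I/I/M on L0; bus BusUpgr Flush; mem=72
  op16 P1: load  L1 → I/M/I/I on L1; bus (none); mem=20
  op17 P0: load  L2 → S/S/S/O on L2; bus BusRd; mem=64
  op18 P0: store L2 := 23 → M/I/I/I on L2; bus BusUpgr Flush; mem=68
  op19 P1: load  L2 → O/S/I/I on L2; bus BusRd; mem=68
  op20 P3: load  L2 → O/S/I/S on L2; bus BusRd; mem=68
  op21 P1: store L2 := 42 → I/M/I/I on L2; bus BusUpgr Flush; mem=23

invalidations = 3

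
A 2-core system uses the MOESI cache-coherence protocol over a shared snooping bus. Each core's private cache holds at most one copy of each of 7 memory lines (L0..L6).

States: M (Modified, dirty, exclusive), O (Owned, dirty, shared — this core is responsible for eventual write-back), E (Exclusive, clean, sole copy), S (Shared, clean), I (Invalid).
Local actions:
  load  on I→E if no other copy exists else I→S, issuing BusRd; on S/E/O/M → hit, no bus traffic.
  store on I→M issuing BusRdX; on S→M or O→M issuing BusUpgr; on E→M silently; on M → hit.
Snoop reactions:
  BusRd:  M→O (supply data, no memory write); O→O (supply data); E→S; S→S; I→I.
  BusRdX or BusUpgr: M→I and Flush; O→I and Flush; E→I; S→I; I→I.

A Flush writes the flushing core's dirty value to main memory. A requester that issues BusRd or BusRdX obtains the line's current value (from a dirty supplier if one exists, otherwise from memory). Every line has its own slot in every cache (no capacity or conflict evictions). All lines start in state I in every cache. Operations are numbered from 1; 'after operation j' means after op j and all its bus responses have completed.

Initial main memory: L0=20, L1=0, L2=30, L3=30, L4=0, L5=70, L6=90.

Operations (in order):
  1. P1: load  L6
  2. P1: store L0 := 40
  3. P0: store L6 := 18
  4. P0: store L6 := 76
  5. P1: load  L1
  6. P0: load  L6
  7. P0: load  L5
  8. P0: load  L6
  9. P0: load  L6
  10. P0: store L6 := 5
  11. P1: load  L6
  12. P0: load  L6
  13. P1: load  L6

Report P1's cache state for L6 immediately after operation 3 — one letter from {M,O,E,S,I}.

state = I

step 1: P1: load  L6  ⟶  IE  (L6)  txn=BusRd  M[L6]=90
step 2: P1: store L0 := 40  ⟶  IM  (L0)  txn=BusRdX  M[L0]=20
step 3: P0: store L6 := 18  ⟶  MI  (L6)  txn=BusRdX  M[L6]=90
step 4: P0: store L6 := 76  ⟶  MI  (L6)  txn=∅  M[L6]=90
step 5: P1: load  L1  ⟶  IE  (L1)  txn=BusRd  M[L1]=0
step 6: P0: load  L6  ⟶  MI  (L6)  txn=∅  M[L6]=90
step 7: P0: load  L5  ⟶  EI  (L5)  txn=BusRd  M[L5]=70
step 8: P0: load  L6  ⟶  MI  (L6)  txn=∅  M[L6]=90
step 9: P0: load  L6  ⟶  MI  (L6)  txn=∅  M[L6]=90
step 10: P0: store L6 := 5  ⟶  MI  (L6)  txn=∅  M[L6]=90
step 11: P1: load  L6  ⟶  OS  (L6)  txn=BusRd  M[L6]=90
step 12: P0: load  L6  ⟶  OS  (L6)  txn=∅  M[L6]=90
step 13: P1: load  L6  ⟶  OS  (L6)  txn=∅  M[L6]=90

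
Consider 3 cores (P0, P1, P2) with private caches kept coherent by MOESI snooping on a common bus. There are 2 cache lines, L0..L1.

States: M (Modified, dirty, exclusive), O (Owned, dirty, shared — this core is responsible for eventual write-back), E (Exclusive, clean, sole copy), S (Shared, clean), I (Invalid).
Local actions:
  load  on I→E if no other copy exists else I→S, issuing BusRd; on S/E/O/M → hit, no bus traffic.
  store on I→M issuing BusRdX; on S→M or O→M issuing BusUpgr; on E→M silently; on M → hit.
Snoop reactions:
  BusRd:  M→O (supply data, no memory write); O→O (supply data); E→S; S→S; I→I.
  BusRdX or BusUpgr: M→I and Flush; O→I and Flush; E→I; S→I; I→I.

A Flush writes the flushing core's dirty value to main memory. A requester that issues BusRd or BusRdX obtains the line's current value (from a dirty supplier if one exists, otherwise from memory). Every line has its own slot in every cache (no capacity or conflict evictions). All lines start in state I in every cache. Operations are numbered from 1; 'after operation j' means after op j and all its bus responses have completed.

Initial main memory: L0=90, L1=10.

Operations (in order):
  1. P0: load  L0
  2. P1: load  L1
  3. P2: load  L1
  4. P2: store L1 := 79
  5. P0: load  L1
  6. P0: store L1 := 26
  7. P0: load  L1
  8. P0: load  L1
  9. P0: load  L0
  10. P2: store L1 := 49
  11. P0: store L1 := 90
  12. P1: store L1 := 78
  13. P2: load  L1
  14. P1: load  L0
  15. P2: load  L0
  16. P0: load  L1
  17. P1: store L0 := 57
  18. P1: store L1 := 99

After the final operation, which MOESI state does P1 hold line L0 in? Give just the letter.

state = M

step 1: P0: load  L0  ⟶  EII  (L0)  txn=BusRd  M[L0]=90
step 2: P1: load  L1  ⟶  IEI  (L1)  txn=BusRd  M[L1]=10
step 3: P2: load  L1  ⟶  ISS  (L1)  txn=BusRd  M[L1]=10
step 4: P2: store L1 := 79  ⟶  IIM  (L1)  txn=BusUpgr  M[L1]=10
step 5: P0: load  L1  ⟶  SIO  (L1)  txn=BusRd  M[L1]=10
step 6: P0: store L1 := 26  ⟶  MII  (L1)  txn=BusUpgr+Flush  M[L1]=79
step 7: P0: load  L1  ⟶  MII  (L1)  txn=∅  M[L1]=79
step 8: P0: load  L1  ⟶  MII  (L1)  txn=∅  M[L1]=79
step 9: P0: load  L0  ⟶  EII  (L0)  txn=∅  M[L0]=90
step 10: P2: store L1 := 49  ⟶  IIM  (L1)  txn=BusRdX+Flush  M[L1]=26
step 11: P0: store L1 := 90  ⟶  MII  (L1)  txn=BusRdX+Flush  M[L1]=49
step 12: P1: store L1 := 78  ⟶  IMI  (L1)  txn=BusRdX+Flush  M[L1]=90
step 13: P2: load  L1  ⟶  IOS  (L1)  txn=BusRd  M[L1]=90
step 14: P1: load  L0  ⟶  SSI  (L0)  txn=BusRd  M[L0]=90
step 15: P2: load  L0  ⟶  SSS  (L0)  txn=BusRd  M[L0]=90
step 16: P0: load  L1  ⟶  SOS  (L1)  txn=BusRd  M[L1]=90
step 17: P1: store L0 := 57  ⟶  IMI  (L0)  txn=BusUpgr  M[L0]=90
step 18: P1: store L1 := 99  ⟶  IMI  (L1)  txn=BusUpgr  M[L1]=90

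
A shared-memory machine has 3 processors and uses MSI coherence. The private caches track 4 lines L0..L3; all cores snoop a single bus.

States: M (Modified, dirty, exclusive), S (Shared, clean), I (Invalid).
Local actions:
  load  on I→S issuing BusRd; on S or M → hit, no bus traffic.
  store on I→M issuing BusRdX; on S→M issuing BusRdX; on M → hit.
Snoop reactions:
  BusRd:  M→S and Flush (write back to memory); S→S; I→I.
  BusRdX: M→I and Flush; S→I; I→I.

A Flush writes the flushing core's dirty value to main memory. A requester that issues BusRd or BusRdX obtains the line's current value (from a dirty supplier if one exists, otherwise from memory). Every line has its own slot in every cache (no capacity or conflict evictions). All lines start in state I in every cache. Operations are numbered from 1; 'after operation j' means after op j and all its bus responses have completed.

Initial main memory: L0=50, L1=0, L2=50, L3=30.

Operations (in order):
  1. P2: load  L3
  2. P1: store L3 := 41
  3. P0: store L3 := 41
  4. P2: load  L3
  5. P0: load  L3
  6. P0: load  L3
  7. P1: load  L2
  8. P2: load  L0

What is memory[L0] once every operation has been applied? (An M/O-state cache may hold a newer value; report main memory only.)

memory[L0] = 50

step 1: P2: load  L3  ⟶  IIS  (L3)  txn=BusRd  M[L3]=30
step 2: P1: store L3 := 41  ⟶  IMI  (L3)  txn=BusRdX  M[L3]=30
step 3: P0: store L3 := 41  ⟶  MII  (L3)  txn=BusRdX+Flush  M[L3]=41
step 4: P2: load  L3  ⟶  SIS  (L3)  txn=BusRd+Flush  M[L3]=41
step 5: P0: load  L3  ⟶  SIS  (L3)  txn=∅  M[L3]=41
step 6: P0: load  L3  ⟶  SIS  (L3)  txn=∅  M[L3]=41
step 7: P1: load  L2  ⟶  ISI  (L2)  txn=BusRd  M[L2]=50
step 8: P2: load  L0  ⟶  IIS  (L0)  txn=BusRd  M[L0]=50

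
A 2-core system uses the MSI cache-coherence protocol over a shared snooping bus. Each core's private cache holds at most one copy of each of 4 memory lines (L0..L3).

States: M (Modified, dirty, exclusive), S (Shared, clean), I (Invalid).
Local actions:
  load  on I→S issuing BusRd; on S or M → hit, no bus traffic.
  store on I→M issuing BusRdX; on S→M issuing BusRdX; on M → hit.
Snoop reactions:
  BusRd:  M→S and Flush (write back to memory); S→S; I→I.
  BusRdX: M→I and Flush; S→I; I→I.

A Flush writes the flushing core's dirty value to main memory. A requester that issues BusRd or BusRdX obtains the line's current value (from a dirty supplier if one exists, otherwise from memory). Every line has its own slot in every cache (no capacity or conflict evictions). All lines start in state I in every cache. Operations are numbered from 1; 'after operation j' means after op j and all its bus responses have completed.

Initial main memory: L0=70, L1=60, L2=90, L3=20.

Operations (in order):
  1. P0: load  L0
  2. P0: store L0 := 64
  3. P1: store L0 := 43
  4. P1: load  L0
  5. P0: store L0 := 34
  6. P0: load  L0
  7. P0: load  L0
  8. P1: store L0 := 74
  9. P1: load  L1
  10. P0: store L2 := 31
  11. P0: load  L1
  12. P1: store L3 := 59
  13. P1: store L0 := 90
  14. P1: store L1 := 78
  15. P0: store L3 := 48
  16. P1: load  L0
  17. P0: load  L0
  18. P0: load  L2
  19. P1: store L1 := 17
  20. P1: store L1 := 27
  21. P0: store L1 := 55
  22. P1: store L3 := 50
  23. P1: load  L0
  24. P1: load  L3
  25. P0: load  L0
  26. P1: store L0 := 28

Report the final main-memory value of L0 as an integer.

memory[L0] = 90

  op1 P0: load  L0 → S/I on L0; bus BusRd; mem=70
  op2 P0: store L0 := 64 → M/I on L0; bus BusRdX; mem=70
  op3 P1: store L0 := 43 → I/M on L0; bus BusRdX Flush; mem=64
  op4 P1: load  L0 → I/M on L0; bus (none); mem=64
  op5 P0: store L0 := 34 → M/I on L0; bus BusRdX Flush; mem=43
  op6 P0: load  L0 → M/I on L0; bus (none); mem=43
  op7 P0: load  L0 → M/I on L0; bus (none); mem=43
  op8 P1: store L0 := 74 → I/M on L0; bus BusRdX Flush; mem=34
  op9 P1: load  L1 → I/S on L1; bus BusRd; mem=60
  op10 P0: store L2 := 31 → M/I on L2; bus BusRdX; mem=90
  op11 P0: load  L1 → S/S on L1; bus BusRd; mem=60
  op12 P1: store L3 := 59 → I/M on L3; bus BusRdX; mem=20
  op13 P1: store L0 := 90 → I/M on L0; bus (none); mem=34
  op14 P1: store L1 := 78 → I/M on L1; bus BusRdX; mem=60
  op15 P0: store L3 := 48 → M/I on L3; bus BusRdX Flush; mem=59
  op16 P1: load  L0 → I/M on L0; bus (none); mem=34
  op17 P0: load  L0 → S/S on L0; bus BusRd Flush; mem=90
  op18 P0: load  L2 → M/I on L2; bus (none); mem=90
  op19 P1: store L1 := 17 → I/M on L1; bus (none); mem=60
  op20 P1: store L1 := 27 → I/M on L1; bus (none); mem=60
  op21 P0: store L1 := 55 → M/I on L1; bus BusRdX Flush; mem=27
  op22 P1: store L3 := 50 → I/M on L3; bus BusRdX Flush; mem=48
  op23 P1: load  L0 → S/S on L0; bus (none); mem=90
  op24 P1: load  L3 → I/M on L3; bus (none); mem=48
  op25 P0: load  L0 → S/S on L0; bus (none); mem=90
  op26 P1: store L0 := 28 → I/M on L0; bus BusRdX; mem=90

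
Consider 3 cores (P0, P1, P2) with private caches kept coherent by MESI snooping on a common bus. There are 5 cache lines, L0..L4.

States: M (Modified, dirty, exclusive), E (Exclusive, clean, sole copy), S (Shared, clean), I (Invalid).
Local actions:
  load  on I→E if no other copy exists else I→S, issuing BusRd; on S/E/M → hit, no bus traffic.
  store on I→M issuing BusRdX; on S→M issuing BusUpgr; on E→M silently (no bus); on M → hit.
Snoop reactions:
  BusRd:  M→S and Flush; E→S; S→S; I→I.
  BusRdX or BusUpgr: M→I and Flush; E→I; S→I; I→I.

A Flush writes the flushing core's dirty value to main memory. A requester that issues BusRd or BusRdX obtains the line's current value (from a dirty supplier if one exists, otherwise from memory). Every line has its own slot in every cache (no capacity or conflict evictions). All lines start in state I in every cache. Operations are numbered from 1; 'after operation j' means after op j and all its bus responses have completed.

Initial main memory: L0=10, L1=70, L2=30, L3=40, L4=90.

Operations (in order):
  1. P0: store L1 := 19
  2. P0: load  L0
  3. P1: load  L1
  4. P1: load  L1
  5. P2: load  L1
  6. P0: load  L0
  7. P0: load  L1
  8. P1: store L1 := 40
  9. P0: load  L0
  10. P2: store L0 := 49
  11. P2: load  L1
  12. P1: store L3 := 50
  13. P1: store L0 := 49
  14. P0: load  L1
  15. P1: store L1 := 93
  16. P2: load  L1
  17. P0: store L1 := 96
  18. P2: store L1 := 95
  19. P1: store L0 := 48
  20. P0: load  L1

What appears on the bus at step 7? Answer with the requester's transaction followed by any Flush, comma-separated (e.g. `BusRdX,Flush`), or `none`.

1. P0: store L1 := 19  bus=[BusRdX]  L1: P0=M P1=I P2=I  mem[L1]=70
2. P0: load  L0  bus=[BusRd]  L0: P0=E P1=I P2=I  mem[L0]=10
3. P1: load  L1  bus=[BusRd,Flush]  L1: P0=S P1=S P2=I  mem[L1]=19
4. P1: load  L1  bus=[-]  L1: P0=S P1=S P2=I  mem[L1]=19
5. P2: load  L1  bus=[BusRd]  L1: P0=S P1=S P2=S  mem[L1]=19
6. P0: load  L0  bus=[-]  L0: P0=E P1=I P2=I  mem[L0]=10
7. P0: load  L1  bus=[-]  L1: P0=S P1=S P2=S  mem[L1]=19
8. P1: store L1 := 40  bus=[BusUpgr]  L1: P0=I P1=M P2=I  mem[L1]=19
9. P0: load  L0  bus=[-]  L0: P0=E P1=I P2=I  mem[L0]=10
10. P2: store L0 := 49  bus=[BusRdX]  L0: P0=I P1=I P2=M  mem[L0]=10
11. P2: load  L1  bus=[BusRd,Flush]  L1: P0=I P1=S P2=S  mem[L1]=40
12. P1: store L3 := 50  bus=[BusRdX]  L3: P0=I P1=M P2=I  mem[L3]=40
13. P1: store L0 := 49  bus=[BusRdX,Flush]  L0: P0=I P1=M P2=I  mem[L0]=49
14. P0: load  L1  bus=[BusRd]  L1: P0=S P1=S P2=S  mem[L1]=40
15. P1: store L1 := 93  bus=[BusUpgr]  L1: P0=I P1=M P2=I  mem[L1]=40
16. P2: load  L1  bus=[BusRd,Flush]  L1: P0=I P1=S P2=S  mem[L1]=93
17. P0: store L1 := 96  bus=[BusRdX]  L1: P0=M P1=I P2=I  mem[L1]=93
18. P2: store L1 := 95  bus=[BusRdX,Flush]  L1: P0=I P1=I P2=M  mem[L1]=96
19. P1: store L0 := 48  bus=[-]  L0: P0=I P1=M P2=I  mem[L0]=49
20. P0: load  L1  bus=[BusRd,Flush]  L1: P0=S P1=I P2=S  mem[L1]=95

bus = none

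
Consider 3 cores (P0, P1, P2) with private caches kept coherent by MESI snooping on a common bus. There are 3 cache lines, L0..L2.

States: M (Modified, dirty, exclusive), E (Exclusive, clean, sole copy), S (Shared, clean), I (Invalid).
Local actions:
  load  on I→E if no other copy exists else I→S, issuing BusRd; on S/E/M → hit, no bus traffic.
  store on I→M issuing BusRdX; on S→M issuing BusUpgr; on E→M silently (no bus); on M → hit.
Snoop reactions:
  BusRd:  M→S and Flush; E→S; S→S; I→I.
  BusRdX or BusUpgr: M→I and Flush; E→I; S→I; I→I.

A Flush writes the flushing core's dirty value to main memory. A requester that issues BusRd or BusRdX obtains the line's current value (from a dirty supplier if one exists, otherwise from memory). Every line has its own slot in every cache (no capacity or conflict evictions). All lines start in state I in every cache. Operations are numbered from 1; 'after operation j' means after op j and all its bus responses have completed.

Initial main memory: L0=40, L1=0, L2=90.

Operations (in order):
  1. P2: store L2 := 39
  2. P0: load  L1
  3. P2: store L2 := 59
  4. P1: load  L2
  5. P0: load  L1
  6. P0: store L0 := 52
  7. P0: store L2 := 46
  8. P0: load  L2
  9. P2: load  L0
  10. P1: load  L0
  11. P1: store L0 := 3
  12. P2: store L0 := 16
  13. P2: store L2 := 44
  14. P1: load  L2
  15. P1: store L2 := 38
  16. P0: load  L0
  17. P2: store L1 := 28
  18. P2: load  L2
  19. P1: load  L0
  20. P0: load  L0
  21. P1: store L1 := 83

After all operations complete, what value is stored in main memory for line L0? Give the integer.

memory[L0] = 16

  op1 P2: store L2 := 39 → I/I/M on L2; bus BusRdX; mem=90
  op2 P0: load  L1 → E/I/I on L1; bus BusRd; mem=0
  op3 P2: store L2 := 59 → I/I/M on L2; bus (none); mem=90
  op4 P1: load  L2 → I/S/S on L2; bus BusRd Flush; mem=59
  op5 P0: load  L1 → E/I/I on L1; bus (none); mem=0
  op6 P0: store L0 := 52 → M/I/I on L0; bus BusRdX; mem=40
  op7 P0: store L2 := 46 → M/I/I on L2; bus BusRdX; mem=59
  op8 P0: load  L2 → M/I/I on L2; bus (none); mem=59
  op9 P2: load  L0 → S/I/S on L0; bus BusRd Flush; mem=52
  op10 P1: load  L0 → S/S/S on L0; bus BusRd; mem=52
  op11 P1: store L0 := 3 → I/M/I on L0; bus BusUpgr; mem=52
  op12 P2: store L0 := 16 → I/I/M on L0; bus BusRdX Flush; mem=3
  op13 P2: store L2 := 44 → I/I/M on L2; bus BusRdX Flush; mem=46
  op14 P1: load  L2 → I/S/S on L2; bus BusRd Flush; mem=44
  op15 P1: store L2 := 38 → I/M/I on L2; bus BusUpgr; mem=44
  op16 P0: load  L0 → S/I/S on L0; bus BusRd Flush; mem=16
  op17 P2: store L1 := 28 → I/I/M on L1; bus BusRdX; mem=0
  op18 P2: load  L2 → I/S/S on L2; bus BusRd Flush; mem=38
  op19 P1: load  L0 → S/S/S on L0; bus BusRd; mem=16
  op20 P0: load  L0 → S/S/S on L0; bus (none); mem=16
  op21 P1: store L1 := 83 → I/M/I on L1; bus BusRdX Flush; mem=28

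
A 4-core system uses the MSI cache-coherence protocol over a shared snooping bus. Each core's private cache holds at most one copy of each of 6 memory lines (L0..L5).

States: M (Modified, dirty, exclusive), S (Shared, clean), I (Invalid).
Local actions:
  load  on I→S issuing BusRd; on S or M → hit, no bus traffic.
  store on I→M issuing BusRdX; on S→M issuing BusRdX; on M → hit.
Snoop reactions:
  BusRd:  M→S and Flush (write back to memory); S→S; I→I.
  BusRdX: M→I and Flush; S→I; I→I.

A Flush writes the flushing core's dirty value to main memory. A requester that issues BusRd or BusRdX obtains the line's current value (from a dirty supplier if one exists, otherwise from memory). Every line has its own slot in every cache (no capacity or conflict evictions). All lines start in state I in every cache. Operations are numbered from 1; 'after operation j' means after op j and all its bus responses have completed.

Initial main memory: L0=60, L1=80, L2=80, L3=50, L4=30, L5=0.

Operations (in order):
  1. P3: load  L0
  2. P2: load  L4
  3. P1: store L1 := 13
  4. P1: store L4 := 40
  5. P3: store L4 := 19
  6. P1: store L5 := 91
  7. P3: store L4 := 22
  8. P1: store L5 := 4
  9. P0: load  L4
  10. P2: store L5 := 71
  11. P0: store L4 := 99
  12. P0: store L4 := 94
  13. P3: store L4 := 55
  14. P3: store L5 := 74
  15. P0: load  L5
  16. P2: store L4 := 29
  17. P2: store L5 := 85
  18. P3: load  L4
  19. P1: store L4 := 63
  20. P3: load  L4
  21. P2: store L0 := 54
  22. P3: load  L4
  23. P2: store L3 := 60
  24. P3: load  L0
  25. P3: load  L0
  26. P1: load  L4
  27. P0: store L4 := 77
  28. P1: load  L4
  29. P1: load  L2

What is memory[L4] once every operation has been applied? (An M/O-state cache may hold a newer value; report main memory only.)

[1] P3: load  L0 | P0:I, P1:I, P2:I, P3:S(60) | bus: BusRd
[2] P2: load  L4 | P0:I, P1:I, P2:S(30), P3:I | bus: BusRd
[3] P1: store L1 := 13 | P0:I, P1:M(13), P2:I, P3:I | bus: BusRdX
[4] P1: store L4 := 40 | P0:I, P1:M(40), P2:I, P3:I | bus: BusRdX
[5] P3: store L4 := 19 | P0:I, P1:I, P2:I, P3:M(19) | bus: BusRdX,Flush
[6] P1: store L5 := 91 | P0:I, P1:M(91), P2:I, P3:I | bus: BusRdX
[7] P3: store L4 := 22 | P0:I, P1:I, P2:I, P3:M(22) | bus: none
[8] P1: store L5 := 4 | P0:I, P1:M(4), P2:I, P3:I | bus: none
[9] P0: load  L4 | P0:S(22), P1:I, P2:I, P3:S(22) | bus: BusRd,Flush
[10] P2: store L5 := 71 | P0:I, P1:I, P2:M(71), P3:I | bus: BusRdX,Flush
[11] P0: store L4 := 99 | P0:M(99), P1:I, P2:I, P3:I | bus: BusRdX
[12] P0: store L4 := 94 | P0:M(94), P1:I, P2:I, P3:I | bus: none
[13] P3: store L4 := 55 | P0:I, P1:I, P2:I, P3:M(55) | bus: BusRdX,Flush
[14] P3: store L5 := 74 | P0:I, P1:I, P2:I, P3:M(74) | bus: BusRdX,Flush
[15] P0: load  L5 | P0:S(74), P1:I, P2:I, P3:S(74) | bus: BusRd,Flush
[16] P2: store L4 := 29 | P0:I, P1:I, P2:M(29), P3:I | bus: BusRdX,Flush
[17] P2: store L5 := 85 | P0:I, P1:I, P2:M(85), P3:I | bus: BusRdX
[18] P3: load  L4 | P0:I, P1:I, P2:S(29), P3:S(29) | bus: BusRd,Flush
[19] P1: store L4 := 63 | P0:I, P1:M(63), P2:I, P3:I | bus: BusRdX
[20] P3: load  L4 | P0:I, P1:S(63), P2:I, P3:S(63) | bus: BusRd,Flush
[21] P2: store L0 := 54 | P0:I, P1:I, P2:M(54), P3:I | bus: BusRdX
[22] P3: load  L4 | P0:I, P1:S(63), P2:I, P3:S(63) | bus: none
[23] P2: store L3 := 60 | P0:I, P1:I, P2:M(60), P3:I | bus: BusRdX
[24] P3: load  L0 | P0:I, P1:I, P2:S(54), P3:S(54) | bus: BusRd,Flush
[25] P3: load  L0 | P0:I, P1:I, P2:S(54), P3:S(54) | bus: none
[26] P1: load  L4 | P0:I, P1:S(63), P2:I, P3:S(63) | bus: none
[27] P0: store L4 := 77 | P0:M(77), P1:I, P2:I, P3:I | bus: BusRdX
[28] P1: load  L4 | P0:S(77), P1:S(77), P2:I, P3:I | bus: BusRd,Flush
[29] P1: load  L2 | P0:I, P1:S(80), P2:I, P3:I | bus: BusRd

memory[L4] = 77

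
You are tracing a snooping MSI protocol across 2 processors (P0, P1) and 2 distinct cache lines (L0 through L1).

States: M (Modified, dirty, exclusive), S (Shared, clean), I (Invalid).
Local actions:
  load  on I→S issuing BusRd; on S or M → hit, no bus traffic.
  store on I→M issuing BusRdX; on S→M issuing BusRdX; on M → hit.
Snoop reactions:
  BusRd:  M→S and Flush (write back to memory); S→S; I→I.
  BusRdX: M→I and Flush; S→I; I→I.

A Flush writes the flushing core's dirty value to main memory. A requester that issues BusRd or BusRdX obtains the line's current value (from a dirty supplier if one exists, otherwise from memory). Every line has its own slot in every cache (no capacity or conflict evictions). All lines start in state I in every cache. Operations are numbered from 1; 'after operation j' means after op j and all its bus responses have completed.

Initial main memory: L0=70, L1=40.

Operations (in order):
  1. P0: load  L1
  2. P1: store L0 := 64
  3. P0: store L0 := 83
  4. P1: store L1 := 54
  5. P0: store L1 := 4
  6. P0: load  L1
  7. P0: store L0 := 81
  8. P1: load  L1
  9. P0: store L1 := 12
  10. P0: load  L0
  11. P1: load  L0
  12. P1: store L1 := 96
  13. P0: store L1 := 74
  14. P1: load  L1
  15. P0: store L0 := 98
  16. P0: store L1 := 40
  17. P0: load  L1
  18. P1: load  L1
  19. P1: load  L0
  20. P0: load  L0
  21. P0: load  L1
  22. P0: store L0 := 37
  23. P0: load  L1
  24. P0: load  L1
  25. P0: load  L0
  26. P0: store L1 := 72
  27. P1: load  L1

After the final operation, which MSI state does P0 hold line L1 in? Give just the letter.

state = S

step 1: P0: load  L1  ⟶  SI  (L1)  txn=BusRd  M[L1]=40
step 2: P1: store L0 := 64  ⟶  IM  (L0)  txn=BusRdX  M[L0]=70
step 3: P0: store L0 := 83  ⟶  MI  (L0)  txn=BusRdX+Flush  M[L0]=64
step 4: P1: store L1 := 54  ⟶  IM  (L1)  txn=BusRdX  M[L1]=40
step 5: P0: store L1 := 4  ⟶  MI  (L1)  txn=BusRdX+Flush  M[L1]=54
step 6: P0: load  L1  ⟶  MI  (L1)  txn=∅  M[L1]=54
step 7: P0: store L0 := 81  ⟶  MI  (L0)  txn=∅  M[L0]=64
step 8: P1: load  L1  ⟶  SS  (L1)  txn=BusRd+Flush  M[L1]=4
step 9: P0: store L1 := 12  ⟶  MI  (L1)  txn=BusRdX  M[L1]=4
step 10: P0: load  L0  ⟶  MI  (L0)  txn=∅  M[L0]=64
step 11: P1: load  L0  ⟶  SS  (L0)  txn=BusRd+Flush  M[L0]=81
step 12: P1: store L1 := 96  ⟶  IM  (L1)  txn=BusRdX+Flush  M[L1]=12
step 13: P0: store L1 := 74  ⟶  MI  (L1)  txn=BusRdX+Flush  M[L1]=96
step 14: P1: load  L1  ⟶  SS  (L1)  txn=BusRd+Flush  M[L1]=74
step 15: P0: store L0 := 98  ⟶  MI  (L0)  txn=BusRdX  M[L0]=81
step 16: P0: store L1 := 40  ⟶  MI  (L1)  txn=BusRdX  M[L1]=74
step 17: P0: load  L1  ⟶  MI  (L1)  txn=∅  M[L1]=74
step 18: P1: load  L1  ⟶  SS  (L1)  txn=BusRd+Flush  M[L1]=40
step 19: P1: load  L0  ⟶  SS  (L0)  txn=BusRd+Flush  M[L0]=98
step 20: P0: load  L0  ⟶  SS  (L0)  txn=∅  M[L0]=98
step 21: P0: load  L1  ⟶  SS  (L1)  txn=∅  M[L1]=40
step 22: P0: store L0 := 37  ⟶  MI  (L0)  txn=BusRdX  M[L0]=98
step 23: P0: load  L1  ⟶  SS  (L1)  txn=∅  M[L1]=40
step 24: P0: load  L1  ⟶  SS  (L1)  txn=∅  M[L1]=40
step 25: P0: load  L0  ⟶  MI  (L0)  txn=∅  M[L0]=98
step 26: P0: store L1 := 72  ⟶  MI  (L1)  txn=BusRdX  M[L1]=40
step 27: P1: load  L1  ⟶  SS  (L1)  txn=BusRd+Flush  M[L1]=72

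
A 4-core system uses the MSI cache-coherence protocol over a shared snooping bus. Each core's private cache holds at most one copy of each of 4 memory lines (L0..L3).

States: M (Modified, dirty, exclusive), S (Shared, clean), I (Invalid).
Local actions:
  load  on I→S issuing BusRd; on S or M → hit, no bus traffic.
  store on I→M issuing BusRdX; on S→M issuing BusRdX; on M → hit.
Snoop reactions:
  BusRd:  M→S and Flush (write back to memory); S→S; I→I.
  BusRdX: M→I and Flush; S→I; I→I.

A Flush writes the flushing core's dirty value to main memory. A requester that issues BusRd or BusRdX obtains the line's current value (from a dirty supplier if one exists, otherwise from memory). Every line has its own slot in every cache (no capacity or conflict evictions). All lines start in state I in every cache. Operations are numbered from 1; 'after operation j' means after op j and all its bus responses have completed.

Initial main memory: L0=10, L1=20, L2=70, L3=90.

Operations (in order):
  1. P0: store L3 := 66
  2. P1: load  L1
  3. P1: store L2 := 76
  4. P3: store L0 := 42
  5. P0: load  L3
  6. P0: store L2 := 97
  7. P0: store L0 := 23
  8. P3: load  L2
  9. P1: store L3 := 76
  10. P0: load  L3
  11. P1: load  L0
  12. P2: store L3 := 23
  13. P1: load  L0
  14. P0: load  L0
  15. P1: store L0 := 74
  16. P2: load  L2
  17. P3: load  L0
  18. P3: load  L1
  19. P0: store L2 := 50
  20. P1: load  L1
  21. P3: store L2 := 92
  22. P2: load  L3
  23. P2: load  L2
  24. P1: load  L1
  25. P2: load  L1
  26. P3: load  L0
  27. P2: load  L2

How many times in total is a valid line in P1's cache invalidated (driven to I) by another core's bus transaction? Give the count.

invalidations = 2

  op1 P0: store L3 := 66 → M/I/I/I on L3; bus BusRdX; mem=90
  op2 P1: load  L1 → I/S/I/I on L1; bus BusRd; mem=20
  op3 P1: store L2 := 76 → I/M/I/I on L2; bus BusRdX; mem=70
  op4 P3: store L0 := 42 → I/I/I/M on L0; bus BusRdX; mem=10
  op5 P0: load  L3 → M/I/I/I on L3; bus (none); mem=90
  op6 P0: store L2 := 97 → M/I/I/I on L2; bus BusRdX Flush; mem=76
  op7 P0: store L0 := 23 → M/I/I/I on L0; bus BusRdX Flush; mem=42
  op8 P3: load  L2 → S/I/I/S on L2; bus BusRd Flush; mem=97
  op9 P1: store L3 := 76 → I/M/I/I on L3; bus BusRdX Flush; mem=66
  op10 P0: load  L3 → S/S/I/I on L3; bus BusRd Flush; mem=76
  op11 P1: load  L0 → S/S/I/I on L0; bus BusRd Flush; mem=23
  op12 P2: store L3 := 23 → I/I/M/I on L3; bus BusRdX; mem=76
  op13 P1: load  L0 → S/S/I/I on L0; bus (none); mem=23
  op14 P0: load  L0 → S/S/I/I on L0; bus (none); mem=23
  op15 P1: store L0 := 74 → I/M/I/I on L0; bus BusRdX; mem=23
  op16 P2: load  L2 → S/I/S/S on L2; bus BusRd; mem=97
  op17 P3: load  L0 → I/S/I/S on L0; bus BusRd Flush; mem=74
  op18 P3: load  L1 → I/S/I/S on L1; bus BusRd; mem=20
  op19 P0: store L2 := 50 → M/I/I/I on L2; bus BusRdX; mem=97
  op20 P1: load  L1 → I/S/I/S on L1; bus (none); mem=20
  op21 P3: store L2 := 92 → I/I/I/M on L2; bus BusRdX Flush; mem=50
  op22 P2: load  L3 → I/I/M/I on L3; bus (none); mem=76
  op23 P2: load  L2 → I/I/S/S on L2; bus BusRd Flush; mem=92
  op24 P1: load  L1 → I/S/I/S on L1; bus (none); mem=20
  op25 P2: load  L1 → I/S/S/S on L1; bus BusRd; mem=20
  op26 P3: load  L0 → I/S/I/S on L0; bus (none); mem=74
  op27 P2: load  L2 → I/I/S/S on L2; bus (none); mem=92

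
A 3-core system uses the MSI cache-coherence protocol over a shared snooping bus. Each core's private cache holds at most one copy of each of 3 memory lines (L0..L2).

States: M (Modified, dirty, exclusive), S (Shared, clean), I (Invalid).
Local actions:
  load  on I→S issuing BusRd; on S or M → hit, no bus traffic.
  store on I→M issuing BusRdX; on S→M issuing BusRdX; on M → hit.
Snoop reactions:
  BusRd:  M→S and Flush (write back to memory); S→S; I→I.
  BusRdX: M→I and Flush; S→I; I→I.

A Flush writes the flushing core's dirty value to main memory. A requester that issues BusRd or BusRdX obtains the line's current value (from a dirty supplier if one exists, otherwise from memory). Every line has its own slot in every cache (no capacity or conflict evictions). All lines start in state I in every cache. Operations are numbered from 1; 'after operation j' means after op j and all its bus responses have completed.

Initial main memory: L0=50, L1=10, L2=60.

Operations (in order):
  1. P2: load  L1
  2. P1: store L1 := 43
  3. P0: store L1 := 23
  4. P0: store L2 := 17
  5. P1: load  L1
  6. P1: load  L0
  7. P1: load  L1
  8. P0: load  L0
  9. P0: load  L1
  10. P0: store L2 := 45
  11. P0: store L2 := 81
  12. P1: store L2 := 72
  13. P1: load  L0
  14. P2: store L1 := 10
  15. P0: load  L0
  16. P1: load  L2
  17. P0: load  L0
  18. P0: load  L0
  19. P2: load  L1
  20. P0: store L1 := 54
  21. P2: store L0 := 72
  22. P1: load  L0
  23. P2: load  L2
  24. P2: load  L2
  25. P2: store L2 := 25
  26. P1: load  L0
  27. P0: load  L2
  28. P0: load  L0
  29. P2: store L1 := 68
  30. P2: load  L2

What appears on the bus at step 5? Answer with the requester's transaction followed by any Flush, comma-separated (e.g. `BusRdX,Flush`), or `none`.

bus = BusRd,Flush

1. P2: load  L1  bus=[BusRd]  L1: P0=I P1=I P2=S  mem[L1]=10
2. P1: store L1 := 43  bus=[BusRdX]  L1: P0=I P1=M P2=I  mem[L1]=10
3. P0: store L1 := 23  bus=[BusRdX,Flush]  L1: P0=M P1=I P2=I  mem[L1]=43
4. P0: store L2 := 17  bus=[BusRdX]  L2: P0=M P1=I P2=I  mem[L2]=60
5. P1: load  L1  bus=[BusRd,Flush]  L1: P0=S P1=S P2=I  mem[L1]=23
6. P1: load  L0  bus=[BusRd]  L0: P0=I P1=S P2=I  mem[L0]=50
7. P1: load  L1  bus=[-]  L1: P0=S P1=S P2=I  mem[L1]=23
8. P0: load  L0  bus=[BusRd]  L0: P0=S P1=S P2=I  mem[L0]=50
9. P0: load  L1  bus=[-]  L1: P0=S P1=S P2=I  mem[L1]=23
10. P0: store L2 := 45  bus=[-]  L2: P0=M P1=I P2=I  mem[L2]=60
11. P0: store L2 := 81  bus=[-]  L2: P0=M P1=I P2=I  mem[L2]=60
12. P1: store L2 := 72  bus=[BusRdX,Flush]  L2: P0=I P1=M P2=I  mem[L2]=81
13. P1: load  L0  bus=[-]  L0: P0=S P1=S P2=I  mem[L0]=50
14. P2: store L1 := 10  bus=[BusRdX]  L1: P0=I P1=I P2=M  mem[L1]=23
15. P0: load  L0  bus=[-]  L0: P0=S P1=S P2=I  mem[L0]=50
16. P1: load  L2  bus=[-]  L2: P0=I P1=M P2=I  mem[L2]=81
17. P0: load  L0  bus=[-]  L0: P0=S P1=S P2=I  mem[L0]=50
18. P0: load  L0  bus=[-]  L0: P0=S P1=S P2=I  mem[L0]=50
19. P2: load  L1  bus=[-]  L1: P0=I P1=I P2=M  mem[L1]=23
20. P0: store L1 := 54  bus=[BusRdX,Flush]  L1: P0=M P1=I P2=I  mem[L1]=10
21. P2: store L0 := 72  bus=[BusRdX]  L0: P0=I P1=I P2=M  mem[L0]=50
22. P1: load  L0  bus=[BusRd,Flush]  L0: P0=I P1=S P2=S  mem[L0]=72
23. P2: load  L2  bus=[BusRd,Flush]  L2: P0=I P1=S P2=S  mem[L2]=72
24. P2: load  L2  bus=[-]  L2: P0=I P1=S P2=S  mem[L2]=72
25. P2: store L2 := 25  bus=[BusRdX]  L2: P0=I P1=I P2=M  mem[L2]=72
26. P1: load  L0  bus=[-]  L0: P0=I P1=S P2=S  mem[L0]=72
27. P0: load  L2  bus=[BusRd,Flush]  L2: P0=S P1=I P2=S  mem[L2]=25
28. P0: load  L0  bus=[BusRd]  L0: P0=S P1=S P2=S  mem[L0]=72
29. P2: store L1 := 68  bus=[BusRdX,Flush]  L1: P0=I P1=I P2=M  mem[L1]=54
30. P2: load  L2  bus=[-]  L2: P0=S P1=I P2=S  mem[L2]=25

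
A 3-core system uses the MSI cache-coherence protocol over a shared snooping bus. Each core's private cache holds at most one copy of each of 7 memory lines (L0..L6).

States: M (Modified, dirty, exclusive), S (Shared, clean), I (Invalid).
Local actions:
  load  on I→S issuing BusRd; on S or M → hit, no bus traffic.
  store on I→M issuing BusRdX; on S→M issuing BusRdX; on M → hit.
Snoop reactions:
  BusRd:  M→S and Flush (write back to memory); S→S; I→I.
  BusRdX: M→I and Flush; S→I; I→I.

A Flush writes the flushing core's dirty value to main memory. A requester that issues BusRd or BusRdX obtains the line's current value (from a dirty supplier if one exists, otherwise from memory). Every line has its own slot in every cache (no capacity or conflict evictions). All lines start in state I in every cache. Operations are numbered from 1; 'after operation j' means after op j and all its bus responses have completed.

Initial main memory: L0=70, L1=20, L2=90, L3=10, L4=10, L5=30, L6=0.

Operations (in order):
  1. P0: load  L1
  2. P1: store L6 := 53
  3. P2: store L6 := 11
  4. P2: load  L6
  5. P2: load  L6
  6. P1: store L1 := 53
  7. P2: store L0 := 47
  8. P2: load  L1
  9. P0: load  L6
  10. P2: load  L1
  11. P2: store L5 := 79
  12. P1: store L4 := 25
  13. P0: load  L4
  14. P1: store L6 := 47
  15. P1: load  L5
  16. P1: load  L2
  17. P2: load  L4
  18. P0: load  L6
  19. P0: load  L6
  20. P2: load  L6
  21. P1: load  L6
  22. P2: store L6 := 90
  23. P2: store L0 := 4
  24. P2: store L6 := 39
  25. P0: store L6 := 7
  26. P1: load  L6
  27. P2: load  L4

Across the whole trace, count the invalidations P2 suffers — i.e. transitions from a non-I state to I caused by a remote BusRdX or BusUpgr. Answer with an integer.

  op1 P0: load  L1 → S/I/I on L1; bus BusRd; mem=20
  op2 P1: store L6 := 53 → I/M/I on L6; bus BusRdX; mem=0
  op3 P2: store L6 := 11 → I/I/M on L6; bus BusRdX Flush; mem=53
  op4 P2: load  L6 → I/I/M on L6; bus (none); mem=53
  op5 P2: load  L6 → I/I/M on L6; bus (none); mem=53
  op6 P1: store L1 := 53 → I/M/I on L1; bus BusRdX; mem=20
  op7 P2: store L0 := 47 → I/I/M on L0; bus BusRdX; mem=70
  op8 P2: load  L1 → I/S/S on L1; bus BusRd Flush; mem=53
  op9 P0: load  L6 → S/I/S on L6; bus BusRd Flush; mem=11
  op10 P2: load  L1 → I/S/S on L1; bus (none); mem=53
  op11 P2: store L5 := 79 → I/I/M on L5; bus BusRdX; mem=30
  op12 P1: store L4 := 25 → I/M/I on L4; bus BusRdX; mem=10
  op13 P0: load  L4 → S/S/I on L4; bus BusRd Flush; mem=25
  op14 P1: store L6 := 47 → I/M/I on L6; bus BusRdX; mem=11
  op15 P1: load  L5 → I/S/S on L5; bus BusRd Flush; mem=79
  op16 P1: load  L2 → I/S/I on L2; bus BusRd; mem=90
  op17 P2: load  L4 → S/S/S on L4; bus BusRd; mem=25
  op18 P0: load  L6 → S/S/I on L6; bus BusRd Flush; mem=47
  op19 P0: load  L6 → S/S/I on L6; bus (none); mem=47
  op20 P2: load  L6 → S/S/S on L6; bus BusRd; mem=47
  op21 P1: load  L6 → S/S/S on L6; bus (none); mem=47
  op22 P2: store L6 := 90 → I/I/M on L6; bus BusRdX; mem=47
  op23 P2: store L0 := 4 → I/I/M on L0; bus (none); mem=70
  op24 P2: store L6 := 39 → I/I/M on L6; bus (none); mem=47
  op25 P0: store L6 := 7 → M/I/I on L6; bus BusRdX Flush; mem=39
  op26 P1: load  L6 → S/S/I on L6; bus BusRd Flush; mem=7
  op27 P2: load  L4 → S/S/S on L4; bus (none); mem=25

invalidations = 2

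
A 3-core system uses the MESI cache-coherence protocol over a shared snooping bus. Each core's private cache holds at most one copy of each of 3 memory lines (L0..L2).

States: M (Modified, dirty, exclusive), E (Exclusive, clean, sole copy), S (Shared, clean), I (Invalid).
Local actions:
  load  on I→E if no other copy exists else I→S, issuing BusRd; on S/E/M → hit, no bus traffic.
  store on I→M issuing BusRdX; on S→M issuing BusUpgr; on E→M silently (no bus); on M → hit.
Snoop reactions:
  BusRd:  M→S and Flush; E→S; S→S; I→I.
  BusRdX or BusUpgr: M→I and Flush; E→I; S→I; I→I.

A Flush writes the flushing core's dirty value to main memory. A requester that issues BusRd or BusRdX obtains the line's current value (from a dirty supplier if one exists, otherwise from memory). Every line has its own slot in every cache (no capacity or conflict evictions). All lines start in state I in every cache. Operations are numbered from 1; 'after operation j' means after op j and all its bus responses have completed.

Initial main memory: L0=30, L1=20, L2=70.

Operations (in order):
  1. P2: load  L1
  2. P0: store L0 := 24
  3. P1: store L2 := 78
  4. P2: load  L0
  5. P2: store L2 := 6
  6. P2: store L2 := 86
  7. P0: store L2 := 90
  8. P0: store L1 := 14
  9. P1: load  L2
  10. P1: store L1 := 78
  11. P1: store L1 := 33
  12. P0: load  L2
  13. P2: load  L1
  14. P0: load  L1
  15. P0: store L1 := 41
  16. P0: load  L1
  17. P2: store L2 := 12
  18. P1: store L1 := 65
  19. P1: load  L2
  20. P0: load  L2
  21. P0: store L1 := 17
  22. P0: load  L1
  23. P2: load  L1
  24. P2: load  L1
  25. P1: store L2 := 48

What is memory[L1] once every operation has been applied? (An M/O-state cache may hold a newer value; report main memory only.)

[1] P2: load  L1 | P0:I, P1:I, P2:E(20) | bus: BusRd
[2] P0: store L0 := 24 | P0:M(24), P1:I, P2:I | bus: BusRdX
[3] P1: store L2 := 78 | P0:I, P1:M(78), P2:I | bus: BusRdX
[4] P2: load  L0 | P0:S(24), P1:I, P2:S(24) | bus: BusRd,Flush
[5] P2: store L2 := 6 | P0:I, P1:I, P2:M(6) | bus: BusRdX,Flush
[6] P2: store L2 := 86 | P0:I, P1:I, P2:M(86) | bus: none
[7] P0: store L2 := 90 | P0:M(90), P1:I, P2:I | bus: BusRdX,Flush
[8] P0: store L1 := 14 | P0:M(14), P1:I, P2:I | bus: BusRdX
[9] P1: load  L2 | P0:S(90), P1:S(90), P2:I | bus: BusRd,Flush
[10] P1: store L1 := 78 | P0:I, P1:M(78), P2:I | bus: BusRdX,Flush
[11] P1: store L1 := 33 | P0:I, P1:M(33), P2:I | bus: none
[12] P0: load  L2 | P0:S(90), P1:S(90), P2:I | bus: none
[13] P2: load  L1 | P0:I, P1:S(33), P2:S(33) | bus: BusRd,Flush
[14] P0: load  L1 | P0:S(33), P1:S(33), P2:S(33) | bus: BusRd
[15] P0: store L1 := 41 | P0:M(41), P1:I, P2:I | bus: BusUpgr
[16] P0: load  L1 | P0:M(41), P1:I, P2:I | bus: none
[17] P2: store L2 := 12 | P0:I, P1:I, P2:M(12) | bus: BusRdX
[18] P1: store L1 := 65 | P0:I, P1:M(65), P2:I | bus: BusRdX,Flush
[19] P1: load  L2 | P0:I, P1:S(12), P2:S(12) | bus: BusRd,Flush
[20] P0: load  L2 | P0:S(12), P1:S(12), P2:S(12) | bus: BusRd
[21] P0: store L1 := 17 | P0:M(17), P1:I, P2:I | bus: BusRdX,Flush
[22] P0: load  L1 | P0:M(17), P1:I, P2:I | bus: none
[23] P2: load  L1 | P0:S(17), P1:I, P2:S(17) | bus: BusRd,Flush
[24] P2: load  L1 | P0:S(17), P1:I, P2:S(17) | bus: none
[25] P1: store L2 := 48 | P0:I, P1:M(48), P2:I | bus: BusUpgr

memory[L1] = 17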